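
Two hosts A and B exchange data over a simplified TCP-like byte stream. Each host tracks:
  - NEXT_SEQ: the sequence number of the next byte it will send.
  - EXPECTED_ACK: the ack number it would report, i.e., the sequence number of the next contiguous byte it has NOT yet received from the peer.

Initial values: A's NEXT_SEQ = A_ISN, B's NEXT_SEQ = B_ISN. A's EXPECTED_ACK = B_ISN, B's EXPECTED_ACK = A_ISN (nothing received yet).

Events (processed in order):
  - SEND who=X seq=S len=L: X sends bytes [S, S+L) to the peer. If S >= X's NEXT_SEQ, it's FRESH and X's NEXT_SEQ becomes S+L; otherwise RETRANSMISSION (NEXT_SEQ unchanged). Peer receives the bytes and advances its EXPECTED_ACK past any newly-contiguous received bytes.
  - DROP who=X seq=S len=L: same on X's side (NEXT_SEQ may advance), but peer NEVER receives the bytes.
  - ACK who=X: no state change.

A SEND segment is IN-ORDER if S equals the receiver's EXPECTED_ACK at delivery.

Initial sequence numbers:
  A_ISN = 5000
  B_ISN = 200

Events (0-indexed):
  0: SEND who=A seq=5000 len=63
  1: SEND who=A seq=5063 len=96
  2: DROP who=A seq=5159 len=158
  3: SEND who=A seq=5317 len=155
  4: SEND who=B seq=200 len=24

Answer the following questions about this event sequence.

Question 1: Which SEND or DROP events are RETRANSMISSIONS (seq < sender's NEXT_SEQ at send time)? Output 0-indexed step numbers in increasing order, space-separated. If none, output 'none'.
Step 0: SEND seq=5000 -> fresh
Step 1: SEND seq=5063 -> fresh
Step 2: DROP seq=5159 -> fresh
Step 3: SEND seq=5317 -> fresh
Step 4: SEND seq=200 -> fresh

Answer: none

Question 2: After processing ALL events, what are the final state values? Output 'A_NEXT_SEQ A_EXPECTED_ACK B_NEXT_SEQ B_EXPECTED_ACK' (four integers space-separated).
After event 0: A_seq=5063 A_ack=200 B_seq=200 B_ack=5063
After event 1: A_seq=5159 A_ack=200 B_seq=200 B_ack=5159
After event 2: A_seq=5317 A_ack=200 B_seq=200 B_ack=5159
After event 3: A_seq=5472 A_ack=200 B_seq=200 B_ack=5159
After event 4: A_seq=5472 A_ack=224 B_seq=224 B_ack=5159

Answer: 5472 224 224 5159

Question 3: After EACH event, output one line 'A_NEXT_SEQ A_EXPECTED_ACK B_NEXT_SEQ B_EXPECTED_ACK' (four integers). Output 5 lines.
5063 200 200 5063
5159 200 200 5159
5317 200 200 5159
5472 200 200 5159
5472 224 224 5159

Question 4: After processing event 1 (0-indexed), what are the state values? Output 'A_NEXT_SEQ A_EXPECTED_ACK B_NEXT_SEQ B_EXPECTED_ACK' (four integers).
After event 0: A_seq=5063 A_ack=200 B_seq=200 B_ack=5063
After event 1: A_seq=5159 A_ack=200 B_seq=200 B_ack=5159

5159 200 200 5159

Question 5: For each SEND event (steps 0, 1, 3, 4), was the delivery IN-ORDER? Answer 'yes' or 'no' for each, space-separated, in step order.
Step 0: SEND seq=5000 -> in-order
Step 1: SEND seq=5063 -> in-order
Step 3: SEND seq=5317 -> out-of-order
Step 4: SEND seq=200 -> in-order

Answer: yes yes no yes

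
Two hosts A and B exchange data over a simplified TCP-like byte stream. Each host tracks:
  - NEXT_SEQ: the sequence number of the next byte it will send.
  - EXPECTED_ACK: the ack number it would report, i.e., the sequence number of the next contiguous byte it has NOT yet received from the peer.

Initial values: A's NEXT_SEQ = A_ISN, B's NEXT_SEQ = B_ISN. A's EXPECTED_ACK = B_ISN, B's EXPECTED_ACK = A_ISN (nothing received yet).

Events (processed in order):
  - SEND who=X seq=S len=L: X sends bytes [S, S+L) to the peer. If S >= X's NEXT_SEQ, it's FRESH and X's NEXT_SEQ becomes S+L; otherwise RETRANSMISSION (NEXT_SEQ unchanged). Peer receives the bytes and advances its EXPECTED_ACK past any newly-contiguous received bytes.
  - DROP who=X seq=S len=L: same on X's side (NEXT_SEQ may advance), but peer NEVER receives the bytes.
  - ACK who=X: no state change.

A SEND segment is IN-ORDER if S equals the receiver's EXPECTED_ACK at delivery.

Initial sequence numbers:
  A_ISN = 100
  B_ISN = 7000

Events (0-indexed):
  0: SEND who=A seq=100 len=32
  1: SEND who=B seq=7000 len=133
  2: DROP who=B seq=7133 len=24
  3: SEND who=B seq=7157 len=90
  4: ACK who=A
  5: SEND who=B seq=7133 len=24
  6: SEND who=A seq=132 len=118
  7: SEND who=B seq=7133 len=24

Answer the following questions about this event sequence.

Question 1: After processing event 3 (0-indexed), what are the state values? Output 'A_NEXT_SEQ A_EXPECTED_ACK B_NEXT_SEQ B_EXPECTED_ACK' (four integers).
After event 0: A_seq=132 A_ack=7000 B_seq=7000 B_ack=132
After event 1: A_seq=132 A_ack=7133 B_seq=7133 B_ack=132
After event 2: A_seq=132 A_ack=7133 B_seq=7157 B_ack=132
After event 3: A_seq=132 A_ack=7133 B_seq=7247 B_ack=132

132 7133 7247 132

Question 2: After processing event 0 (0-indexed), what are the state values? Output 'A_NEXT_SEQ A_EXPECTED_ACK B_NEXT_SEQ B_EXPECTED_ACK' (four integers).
After event 0: A_seq=132 A_ack=7000 B_seq=7000 B_ack=132

132 7000 7000 132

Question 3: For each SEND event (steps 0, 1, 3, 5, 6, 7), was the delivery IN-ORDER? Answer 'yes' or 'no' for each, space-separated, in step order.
Answer: yes yes no yes yes no

Derivation:
Step 0: SEND seq=100 -> in-order
Step 1: SEND seq=7000 -> in-order
Step 3: SEND seq=7157 -> out-of-order
Step 5: SEND seq=7133 -> in-order
Step 6: SEND seq=132 -> in-order
Step 7: SEND seq=7133 -> out-of-order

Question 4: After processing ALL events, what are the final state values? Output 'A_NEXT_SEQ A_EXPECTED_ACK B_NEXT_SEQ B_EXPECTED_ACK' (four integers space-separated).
After event 0: A_seq=132 A_ack=7000 B_seq=7000 B_ack=132
After event 1: A_seq=132 A_ack=7133 B_seq=7133 B_ack=132
After event 2: A_seq=132 A_ack=7133 B_seq=7157 B_ack=132
After event 3: A_seq=132 A_ack=7133 B_seq=7247 B_ack=132
After event 4: A_seq=132 A_ack=7133 B_seq=7247 B_ack=132
After event 5: A_seq=132 A_ack=7247 B_seq=7247 B_ack=132
After event 6: A_seq=250 A_ack=7247 B_seq=7247 B_ack=250
After event 7: A_seq=250 A_ack=7247 B_seq=7247 B_ack=250

Answer: 250 7247 7247 250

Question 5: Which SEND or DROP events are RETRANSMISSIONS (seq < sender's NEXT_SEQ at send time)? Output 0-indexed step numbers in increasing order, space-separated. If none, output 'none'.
Answer: 5 7

Derivation:
Step 0: SEND seq=100 -> fresh
Step 1: SEND seq=7000 -> fresh
Step 2: DROP seq=7133 -> fresh
Step 3: SEND seq=7157 -> fresh
Step 5: SEND seq=7133 -> retransmit
Step 6: SEND seq=132 -> fresh
Step 7: SEND seq=7133 -> retransmit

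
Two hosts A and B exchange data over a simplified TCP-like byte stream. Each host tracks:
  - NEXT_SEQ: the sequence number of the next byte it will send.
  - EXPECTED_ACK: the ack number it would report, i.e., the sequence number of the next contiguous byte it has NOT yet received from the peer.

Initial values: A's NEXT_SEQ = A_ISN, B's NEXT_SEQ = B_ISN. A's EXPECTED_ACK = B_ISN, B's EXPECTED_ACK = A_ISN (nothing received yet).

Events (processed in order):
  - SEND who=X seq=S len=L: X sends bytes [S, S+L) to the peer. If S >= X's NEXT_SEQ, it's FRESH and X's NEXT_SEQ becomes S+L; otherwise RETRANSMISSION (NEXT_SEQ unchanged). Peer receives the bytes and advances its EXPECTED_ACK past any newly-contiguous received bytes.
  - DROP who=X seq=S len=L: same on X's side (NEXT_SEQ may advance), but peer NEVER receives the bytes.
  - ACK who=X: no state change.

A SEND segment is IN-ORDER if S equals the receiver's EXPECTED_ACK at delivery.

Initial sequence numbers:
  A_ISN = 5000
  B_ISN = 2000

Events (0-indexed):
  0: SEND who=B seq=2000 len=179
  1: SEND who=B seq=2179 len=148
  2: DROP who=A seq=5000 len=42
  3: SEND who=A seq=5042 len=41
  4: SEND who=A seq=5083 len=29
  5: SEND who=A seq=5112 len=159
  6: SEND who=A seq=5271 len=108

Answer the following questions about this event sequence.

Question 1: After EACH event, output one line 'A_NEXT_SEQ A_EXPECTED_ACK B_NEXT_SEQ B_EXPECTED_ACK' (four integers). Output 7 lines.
5000 2179 2179 5000
5000 2327 2327 5000
5042 2327 2327 5000
5083 2327 2327 5000
5112 2327 2327 5000
5271 2327 2327 5000
5379 2327 2327 5000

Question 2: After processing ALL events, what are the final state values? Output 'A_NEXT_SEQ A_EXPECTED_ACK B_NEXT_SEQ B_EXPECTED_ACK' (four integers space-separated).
Answer: 5379 2327 2327 5000

Derivation:
After event 0: A_seq=5000 A_ack=2179 B_seq=2179 B_ack=5000
After event 1: A_seq=5000 A_ack=2327 B_seq=2327 B_ack=5000
After event 2: A_seq=5042 A_ack=2327 B_seq=2327 B_ack=5000
After event 3: A_seq=5083 A_ack=2327 B_seq=2327 B_ack=5000
After event 4: A_seq=5112 A_ack=2327 B_seq=2327 B_ack=5000
After event 5: A_seq=5271 A_ack=2327 B_seq=2327 B_ack=5000
After event 6: A_seq=5379 A_ack=2327 B_seq=2327 B_ack=5000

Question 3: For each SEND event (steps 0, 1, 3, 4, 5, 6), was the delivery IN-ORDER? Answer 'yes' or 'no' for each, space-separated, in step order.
Step 0: SEND seq=2000 -> in-order
Step 1: SEND seq=2179 -> in-order
Step 3: SEND seq=5042 -> out-of-order
Step 4: SEND seq=5083 -> out-of-order
Step 5: SEND seq=5112 -> out-of-order
Step 6: SEND seq=5271 -> out-of-order

Answer: yes yes no no no no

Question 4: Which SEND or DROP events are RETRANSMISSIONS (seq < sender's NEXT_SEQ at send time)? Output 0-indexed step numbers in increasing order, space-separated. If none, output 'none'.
Step 0: SEND seq=2000 -> fresh
Step 1: SEND seq=2179 -> fresh
Step 2: DROP seq=5000 -> fresh
Step 3: SEND seq=5042 -> fresh
Step 4: SEND seq=5083 -> fresh
Step 5: SEND seq=5112 -> fresh
Step 6: SEND seq=5271 -> fresh

Answer: none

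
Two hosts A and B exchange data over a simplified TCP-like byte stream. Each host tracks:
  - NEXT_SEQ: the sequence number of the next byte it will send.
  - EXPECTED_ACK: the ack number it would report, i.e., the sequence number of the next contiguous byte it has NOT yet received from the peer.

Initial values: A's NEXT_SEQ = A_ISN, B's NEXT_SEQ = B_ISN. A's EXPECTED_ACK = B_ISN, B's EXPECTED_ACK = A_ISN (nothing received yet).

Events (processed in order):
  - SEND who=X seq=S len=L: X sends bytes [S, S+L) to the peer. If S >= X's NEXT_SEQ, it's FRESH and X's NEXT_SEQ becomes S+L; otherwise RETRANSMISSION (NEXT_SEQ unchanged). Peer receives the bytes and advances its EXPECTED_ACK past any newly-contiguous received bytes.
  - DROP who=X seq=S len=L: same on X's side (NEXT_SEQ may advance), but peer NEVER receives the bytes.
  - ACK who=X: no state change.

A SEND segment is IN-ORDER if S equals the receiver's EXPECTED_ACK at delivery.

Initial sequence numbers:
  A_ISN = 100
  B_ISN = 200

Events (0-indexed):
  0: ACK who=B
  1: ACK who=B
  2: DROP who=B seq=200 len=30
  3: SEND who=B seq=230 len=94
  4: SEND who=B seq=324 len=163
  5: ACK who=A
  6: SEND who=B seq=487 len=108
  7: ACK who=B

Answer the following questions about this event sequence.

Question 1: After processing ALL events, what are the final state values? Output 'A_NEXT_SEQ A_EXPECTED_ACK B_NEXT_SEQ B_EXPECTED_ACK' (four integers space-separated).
After event 0: A_seq=100 A_ack=200 B_seq=200 B_ack=100
After event 1: A_seq=100 A_ack=200 B_seq=200 B_ack=100
After event 2: A_seq=100 A_ack=200 B_seq=230 B_ack=100
After event 3: A_seq=100 A_ack=200 B_seq=324 B_ack=100
After event 4: A_seq=100 A_ack=200 B_seq=487 B_ack=100
After event 5: A_seq=100 A_ack=200 B_seq=487 B_ack=100
After event 6: A_seq=100 A_ack=200 B_seq=595 B_ack=100
After event 7: A_seq=100 A_ack=200 B_seq=595 B_ack=100

Answer: 100 200 595 100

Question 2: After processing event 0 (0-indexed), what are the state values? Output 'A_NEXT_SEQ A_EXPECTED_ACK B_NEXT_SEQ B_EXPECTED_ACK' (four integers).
After event 0: A_seq=100 A_ack=200 B_seq=200 B_ack=100

100 200 200 100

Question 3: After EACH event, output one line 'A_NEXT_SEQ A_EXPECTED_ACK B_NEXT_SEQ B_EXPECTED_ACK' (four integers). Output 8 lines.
100 200 200 100
100 200 200 100
100 200 230 100
100 200 324 100
100 200 487 100
100 200 487 100
100 200 595 100
100 200 595 100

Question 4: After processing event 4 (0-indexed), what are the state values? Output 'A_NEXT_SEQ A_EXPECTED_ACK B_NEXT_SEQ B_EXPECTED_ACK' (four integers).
After event 0: A_seq=100 A_ack=200 B_seq=200 B_ack=100
After event 1: A_seq=100 A_ack=200 B_seq=200 B_ack=100
After event 2: A_seq=100 A_ack=200 B_seq=230 B_ack=100
After event 3: A_seq=100 A_ack=200 B_seq=324 B_ack=100
After event 4: A_seq=100 A_ack=200 B_seq=487 B_ack=100

100 200 487 100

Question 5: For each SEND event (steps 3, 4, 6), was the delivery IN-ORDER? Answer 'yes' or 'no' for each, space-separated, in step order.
Answer: no no no

Derivation:
Step 3: SEND seq=230 -> out-of-order
Step 4: SEND seq=324 -> out-of-order
Step 6: SEND seq=487 -> out-of-order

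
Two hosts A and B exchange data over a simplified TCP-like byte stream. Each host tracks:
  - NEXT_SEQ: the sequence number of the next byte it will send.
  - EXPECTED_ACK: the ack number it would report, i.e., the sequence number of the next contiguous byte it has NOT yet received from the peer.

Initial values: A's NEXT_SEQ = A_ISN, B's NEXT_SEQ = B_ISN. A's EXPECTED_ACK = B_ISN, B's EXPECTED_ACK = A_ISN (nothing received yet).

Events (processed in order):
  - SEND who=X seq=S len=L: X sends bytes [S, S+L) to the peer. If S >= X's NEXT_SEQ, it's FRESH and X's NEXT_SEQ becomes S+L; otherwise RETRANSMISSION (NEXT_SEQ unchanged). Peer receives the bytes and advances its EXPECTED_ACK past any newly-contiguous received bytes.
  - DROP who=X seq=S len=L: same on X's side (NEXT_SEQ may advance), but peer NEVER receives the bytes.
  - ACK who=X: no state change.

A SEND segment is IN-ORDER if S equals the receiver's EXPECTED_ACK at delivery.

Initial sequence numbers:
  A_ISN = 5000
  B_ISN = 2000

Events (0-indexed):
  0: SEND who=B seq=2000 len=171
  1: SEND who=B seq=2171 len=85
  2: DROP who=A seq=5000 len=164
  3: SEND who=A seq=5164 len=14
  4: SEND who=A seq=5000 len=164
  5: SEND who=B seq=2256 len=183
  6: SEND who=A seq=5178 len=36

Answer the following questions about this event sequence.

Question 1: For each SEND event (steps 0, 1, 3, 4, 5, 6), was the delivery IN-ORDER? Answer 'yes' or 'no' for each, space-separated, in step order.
Step 0: SEND seq=2000 -> in-order
Step 1: SEND seq=2171 -> in-order
Step 3: SEND seq=5164 -> out-of-order
Step 4: SEND seq=5000 -> in-order
Step 5: SEND seq=2256 -> in-order
Step 6: SEND seq=5178 -> in-order

Answer: yes yes no yes yes yes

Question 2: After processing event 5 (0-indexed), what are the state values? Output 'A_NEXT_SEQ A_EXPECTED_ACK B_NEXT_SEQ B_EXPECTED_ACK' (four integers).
After event 0: A_seq=5000 A_ack=2171 B_seq=2171 B_ack=5000
After event 1: A_seq=5000 A_ack=2256 B_seq=2256 B_ack=5000
After event 2: A_seq=5164 A_ack=2256 B_seq=2256 B_ack=5000
After event 3: A_seq=5178 A_ack=2256 B_seq=2256 B_ack=5000
After event 4: A_seq=5178 A_ack=2256 B_seq=2256 B_ack=5178
After event 5: A_seq=5178 A_ack=2439 B_seq=2439 B_ack=5178

5178 2439 2439 5178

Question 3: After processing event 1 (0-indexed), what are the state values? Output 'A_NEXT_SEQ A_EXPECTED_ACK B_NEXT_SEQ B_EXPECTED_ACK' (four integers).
After event 0: A_seq=5000 A_ack=2171 B_seq=2171 B_ack=5000
After event 1: A_seq=5000 A_ack=2256 B_seq=2256 B_ack=5000

5000 2256 2256 5000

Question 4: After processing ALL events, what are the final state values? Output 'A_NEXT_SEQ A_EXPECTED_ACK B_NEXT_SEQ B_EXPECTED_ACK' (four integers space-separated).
After event 0: A_seq=5000 A_ack=2171 B_seq=2171 B_ack=5000
After event 1: A_seq=5000 A_ack=2256 B_seq=2256 B_ack=5000
After event 2: A_seq=5164 A_ack=2256 B_seq=2256 B_ack=5000
After event 3: A_seq=5178 A_ack=2256 B_seq=2256 B_ack=5000
After event 4: A_seq=5178 A_ack=2256 B_seq=2256 B_ack=5178
After event 5: A_seq=5178 A_ack=2439 B_seq=2439 B_ack=5178
After event 6: A_seq=5214 A_ack=2439 B_seq=2439 B_ack=5214

Answer: 5214 2439 2439 5214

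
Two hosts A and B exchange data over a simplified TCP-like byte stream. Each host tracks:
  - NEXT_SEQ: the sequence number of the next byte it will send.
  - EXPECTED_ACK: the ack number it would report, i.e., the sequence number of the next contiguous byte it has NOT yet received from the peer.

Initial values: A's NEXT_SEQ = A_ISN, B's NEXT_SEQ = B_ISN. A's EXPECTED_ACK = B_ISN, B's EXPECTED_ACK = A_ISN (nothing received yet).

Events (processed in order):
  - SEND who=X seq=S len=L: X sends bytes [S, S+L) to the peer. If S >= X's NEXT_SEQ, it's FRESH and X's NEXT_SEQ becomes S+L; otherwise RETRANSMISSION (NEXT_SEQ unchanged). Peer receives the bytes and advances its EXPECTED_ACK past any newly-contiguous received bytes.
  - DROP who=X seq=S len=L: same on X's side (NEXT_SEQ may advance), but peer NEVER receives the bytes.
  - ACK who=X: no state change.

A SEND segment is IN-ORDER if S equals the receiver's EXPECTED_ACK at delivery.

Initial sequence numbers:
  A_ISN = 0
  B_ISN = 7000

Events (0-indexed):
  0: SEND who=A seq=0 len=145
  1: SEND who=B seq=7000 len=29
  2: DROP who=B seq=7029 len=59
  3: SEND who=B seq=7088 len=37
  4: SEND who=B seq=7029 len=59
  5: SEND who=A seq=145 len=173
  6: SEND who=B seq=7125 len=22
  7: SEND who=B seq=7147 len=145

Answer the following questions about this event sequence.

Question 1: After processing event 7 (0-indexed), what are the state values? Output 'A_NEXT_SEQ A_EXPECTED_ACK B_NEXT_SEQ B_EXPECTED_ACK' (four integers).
After event 0: A_seq=145 A_ack=7000 B_seq=7000 B_ack=145
After event 1: A_seq=145 A_ack=7029 B_seq=7029 B_ack=145
After event 2: A_seq=145 A_ack=7029 B_seq=7088 B_ack=145
After event 3: A_seq=145 A_ack=7029 B_seq=7125 B_ack=145
After event 4: A_seq=145 A_ack=7125 B_seq=7125 B_ack=145
After event 5: A_seq=318 A_ack=7125 B_seq=7125 B_ack=318
After event 6: A_seq=318 A_ack=7147 B_seq=7147 B_ack=318
After event 7: A_seq=318 A_ack=7292 B_seq=7292 B_ack=318

318 7292 7292 318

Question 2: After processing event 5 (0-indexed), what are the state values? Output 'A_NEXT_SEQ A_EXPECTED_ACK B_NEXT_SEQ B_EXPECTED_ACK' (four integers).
After event 0: A_seq=145 A_ack=7000 B_seq=7000 B_ack=145
After event 1: A_seq=145 A_ack=7029 B_seq=7029 B_ack=145
After event 2: A_seq=145 A_ack=7029 B_seq=7088 B_ack=145
After event 3: A_seq=145 A_ack=7029 B_seq=7125 B_ack=145
After event 4: A_seq=145 A_ack=7125 B_seq=7125 B_ack=145
After event 5: A_seq=318 A_ack=7125 B_seq=7125 B_ack=318

318 7125 7125 318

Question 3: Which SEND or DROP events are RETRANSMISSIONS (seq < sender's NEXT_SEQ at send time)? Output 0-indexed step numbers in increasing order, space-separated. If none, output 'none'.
Step 0: SEND seq=0 -> fresh
Step 1: SEND seq=7000 -> fresh
Step 2: DROP seq=7029 -> fresh
Step 3: SEND seq=7088 -> fresh
Step 4: SEND seq=7029 -> retransmit
Step 5: SEND seq=145 -> fresh
Step 6: SEND seq=7125 -> fresh
Step 7: SEND seq=7147 -> fresh

Answer: 4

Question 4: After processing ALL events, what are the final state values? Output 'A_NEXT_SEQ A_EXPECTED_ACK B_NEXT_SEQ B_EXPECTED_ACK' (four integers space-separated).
Answer: 318 7292 7292 318

Derivation:
After event 0: A_seq=145 A_ack=7000 B_seq=7000 B_ack=145
After event 1: A_seq=145 A_ack=7029 B_seq=7029 B_ack=145
After event 2: A_seq=145 A_ack=7029 B_seq=7088 B_ack=145
After event 3: A_seq=145 A_ack=7029 B_seq=7125 B_ack=145
After event 4: A_seq=145 A_ack=7125 B_seq=7125 B_ack=145
After event 5: A_seq=318 A_ack=7125 B_seq=7125 B_ack=318
After event 6: A_seq=318 A_ack=7147 B_seq=7147 B_ack=318
After event 7: A_seq=318 A_ack=7292 B_seq=7292 B_ack=318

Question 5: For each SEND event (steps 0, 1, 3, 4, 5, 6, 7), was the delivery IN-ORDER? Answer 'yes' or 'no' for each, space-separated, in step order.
Answer: yes yes no yes yes yes yes

Derivation:
Step 0: SEND seq=0 -> in-order
Step 1: SEND seq=7000 -> in-order
Step 3: SEND seq=7088 -> out-of-order
Step 4: SEND seq=7029 -> in-order
Step 5: SEND seq=145 -> in-order
Step 6: SEND seq=7125 -> in-order
Step 7: SEND seq=7147 -> in-order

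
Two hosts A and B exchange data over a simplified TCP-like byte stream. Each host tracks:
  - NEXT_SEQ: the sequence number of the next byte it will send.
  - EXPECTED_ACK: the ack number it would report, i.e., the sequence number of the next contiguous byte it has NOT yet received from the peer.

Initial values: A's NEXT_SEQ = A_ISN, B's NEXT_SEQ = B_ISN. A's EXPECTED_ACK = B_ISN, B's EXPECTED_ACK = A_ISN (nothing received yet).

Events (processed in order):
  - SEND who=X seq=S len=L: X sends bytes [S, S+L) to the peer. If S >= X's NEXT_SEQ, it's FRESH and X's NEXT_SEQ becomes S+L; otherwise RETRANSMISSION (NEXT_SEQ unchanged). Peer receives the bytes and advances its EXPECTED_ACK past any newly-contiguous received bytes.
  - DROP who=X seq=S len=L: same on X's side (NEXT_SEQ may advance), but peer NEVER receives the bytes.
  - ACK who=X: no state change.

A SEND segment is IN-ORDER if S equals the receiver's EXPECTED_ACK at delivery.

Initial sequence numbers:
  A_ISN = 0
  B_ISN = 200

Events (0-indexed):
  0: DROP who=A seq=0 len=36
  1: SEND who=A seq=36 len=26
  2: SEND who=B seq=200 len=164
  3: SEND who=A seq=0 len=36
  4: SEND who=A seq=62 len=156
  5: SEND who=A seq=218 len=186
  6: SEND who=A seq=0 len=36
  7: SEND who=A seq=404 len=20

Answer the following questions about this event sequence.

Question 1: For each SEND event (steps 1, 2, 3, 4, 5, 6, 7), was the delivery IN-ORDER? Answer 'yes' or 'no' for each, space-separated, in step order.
Step 1: SEND seq=36 -> out-of-order
Step 2: SEND seq=200 -> in-order
Step 3: SEND seq=0 -> in-order
Step 4: SEND seq=62 -> in-order
Step 5: SEND seq=218 -> in-order
Step 6: SEND seq=0 -> out-of-order
Step 7: SEND seq=404 -> in-order

Answer: no yes yes yes yes no yes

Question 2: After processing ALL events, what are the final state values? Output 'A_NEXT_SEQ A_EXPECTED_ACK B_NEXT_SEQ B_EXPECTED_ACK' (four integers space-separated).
After event 0: A_seq=36 A_ack=200 B_seq=200 B_ack=0
After event 1: A_seq=62 A_ack=200 B_seq=200 B_ack=0
After event 2: A_seq=62 A_ack=364 B_seq=364 B_ack=0
After event 3: A_seq=62 A_ack=364 B_seq=364 B_ack=62
After event 4: A_seq=218 A_ack=364 B_seq=364 B_ack=218
After event 5: A_seq=404 A_ack=364 B_seq=364 B_ack=404
After event 6: A_seq=404 A_ack=364 B_seq=364 B_ack=404
After event 7: A_seq=424 A_ack=364 B_seq=364 B_ack=424

Answer: 424 364 364 424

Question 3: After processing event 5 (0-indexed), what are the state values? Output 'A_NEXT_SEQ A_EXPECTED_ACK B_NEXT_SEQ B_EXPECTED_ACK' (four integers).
After event 0: A_seq=36 A_ack=200 B_seq=200 B_ack=0
After event 1: A_seq=62 A_ack=200 B_seq=200 B_ack=0
After event 2: A_seq=62 A_ack=364 B_seq=364 B_ack=0
After event 3: A_seq=62 A_ack=364 B_seq=364 B_ack=62
After event 4: A_seq=218 A_ack=364 B_seq=364 B_ack=218
After event 5: A_seq=404 A_ack=364 B_seq=364 B_ack=404

404 364 364 404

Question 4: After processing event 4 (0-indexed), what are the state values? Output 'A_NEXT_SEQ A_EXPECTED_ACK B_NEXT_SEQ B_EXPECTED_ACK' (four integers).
After event 0: A_seq=36 A_ack=200 B_seq=200 B_ack=0
After event 1: A_seq=62 A_ack=200 B_seq=200 B_ack=0
After event 2: A_seq=62 A_ack=364 B_seq=364 B_ack=0
After event 3: A_seq=62 A_ack=364 B_seq=364 B_ack=62
After event 4: A_seq=218 A_ack=364 B_seq=364 B_ack=218

218 364 364 218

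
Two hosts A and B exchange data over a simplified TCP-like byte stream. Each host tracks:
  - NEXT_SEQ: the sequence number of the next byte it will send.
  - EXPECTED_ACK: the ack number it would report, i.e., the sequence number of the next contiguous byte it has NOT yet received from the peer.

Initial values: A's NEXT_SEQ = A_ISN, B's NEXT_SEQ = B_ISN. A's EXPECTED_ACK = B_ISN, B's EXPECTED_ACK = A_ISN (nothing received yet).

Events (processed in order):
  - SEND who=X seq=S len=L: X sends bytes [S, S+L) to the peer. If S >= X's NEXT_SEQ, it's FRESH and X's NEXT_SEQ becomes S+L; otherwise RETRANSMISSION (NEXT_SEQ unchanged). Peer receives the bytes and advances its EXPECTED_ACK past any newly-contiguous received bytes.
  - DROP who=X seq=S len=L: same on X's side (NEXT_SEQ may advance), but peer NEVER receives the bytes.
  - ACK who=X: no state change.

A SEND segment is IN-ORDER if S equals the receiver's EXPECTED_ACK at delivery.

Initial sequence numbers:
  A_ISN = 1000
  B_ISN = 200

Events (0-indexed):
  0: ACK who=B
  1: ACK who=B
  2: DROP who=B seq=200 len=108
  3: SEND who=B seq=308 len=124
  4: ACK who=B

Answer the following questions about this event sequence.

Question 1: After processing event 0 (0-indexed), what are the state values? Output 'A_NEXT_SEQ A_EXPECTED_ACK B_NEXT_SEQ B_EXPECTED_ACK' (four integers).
After event 0: A_seq=1000 A_ack=200 B_seq=200 B_ack=1000

1000 200 200 1000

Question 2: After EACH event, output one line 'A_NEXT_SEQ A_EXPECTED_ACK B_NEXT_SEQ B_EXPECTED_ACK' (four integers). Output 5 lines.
1000 200 200 1000
1000 200 200 1000
1000 200 308 1000
1000 200 432 1000
1000 200 432 1000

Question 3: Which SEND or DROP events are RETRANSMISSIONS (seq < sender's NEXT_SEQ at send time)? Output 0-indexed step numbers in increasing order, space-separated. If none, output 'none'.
Answer: none

Derivation:
Step 2: DROP seq=200 -> fresh
Step 3: SEND seq=308 -> fresh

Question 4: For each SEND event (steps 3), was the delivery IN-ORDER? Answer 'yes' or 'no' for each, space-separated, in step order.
Step 3: SEND seq=308 -> out-of-order

Answer: no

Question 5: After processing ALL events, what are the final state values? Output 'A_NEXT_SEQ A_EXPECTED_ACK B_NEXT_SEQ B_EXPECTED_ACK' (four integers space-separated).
Answer: 1000 200 432 1000

Derivation:
After event 0: A_seq=1000 A_ack=200 B_seq=200 B_ack=1000
After event 1: A_seq=1000 A_ack=200 B_seq=200 B_ack=1000
After event 2: A_seq=1000 A_ack=200 B_seq=308 B_ack=1000
After event 3: A_seq=1000 A_ack=200 B_seq=432 B_ack=1000
After event 4: A_seq=1000 A_ack=200 B_seq=432 B_ack=1000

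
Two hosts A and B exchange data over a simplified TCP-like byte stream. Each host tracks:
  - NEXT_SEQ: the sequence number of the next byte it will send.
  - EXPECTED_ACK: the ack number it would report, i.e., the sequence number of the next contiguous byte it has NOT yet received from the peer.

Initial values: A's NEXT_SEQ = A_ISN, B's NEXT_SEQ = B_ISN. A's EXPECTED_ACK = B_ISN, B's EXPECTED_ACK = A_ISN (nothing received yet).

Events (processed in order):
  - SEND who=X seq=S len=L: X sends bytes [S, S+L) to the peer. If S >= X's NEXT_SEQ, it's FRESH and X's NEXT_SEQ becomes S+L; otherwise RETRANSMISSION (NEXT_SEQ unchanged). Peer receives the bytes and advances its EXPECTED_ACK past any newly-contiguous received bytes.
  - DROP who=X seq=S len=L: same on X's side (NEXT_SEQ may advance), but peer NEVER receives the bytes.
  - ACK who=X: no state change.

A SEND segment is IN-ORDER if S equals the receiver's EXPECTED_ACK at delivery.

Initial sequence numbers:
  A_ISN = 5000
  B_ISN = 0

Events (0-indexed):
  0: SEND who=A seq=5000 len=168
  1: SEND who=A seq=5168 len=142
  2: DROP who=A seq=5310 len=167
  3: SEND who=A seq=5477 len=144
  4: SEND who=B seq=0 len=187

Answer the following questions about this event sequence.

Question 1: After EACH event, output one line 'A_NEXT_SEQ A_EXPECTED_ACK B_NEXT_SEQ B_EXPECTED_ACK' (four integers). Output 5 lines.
5168 0 0 5168
5310 0 0 5310
5477 0 0 5310
5621 0 0 5310
5621 187 187 5310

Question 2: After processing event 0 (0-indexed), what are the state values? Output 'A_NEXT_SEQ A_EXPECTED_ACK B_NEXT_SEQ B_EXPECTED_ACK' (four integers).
After event 0: A_seq=5168 A_ack=0 B_seq=0 B_ack=5168

5168 0 0 5168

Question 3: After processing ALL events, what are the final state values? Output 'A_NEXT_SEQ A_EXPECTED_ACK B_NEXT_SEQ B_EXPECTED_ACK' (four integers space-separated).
After event 0: A_seq=5168 A_ack=0 B_seq=0 B_ack=5168
After event 1: A_seq=5310 A_ack=0 B_seq=0 B_ack=5310
After event 2: A_seq=5477 A_ack=0 B_seq=0 B_ack=5310
After event 3: A_seq=5621 A_ack=0 B_seq=0 B_ack=5310
After event 4: A_seq=5621 A_ack=187 B_seq=187 B_ack=5310

Answer: 5621 187 187 5310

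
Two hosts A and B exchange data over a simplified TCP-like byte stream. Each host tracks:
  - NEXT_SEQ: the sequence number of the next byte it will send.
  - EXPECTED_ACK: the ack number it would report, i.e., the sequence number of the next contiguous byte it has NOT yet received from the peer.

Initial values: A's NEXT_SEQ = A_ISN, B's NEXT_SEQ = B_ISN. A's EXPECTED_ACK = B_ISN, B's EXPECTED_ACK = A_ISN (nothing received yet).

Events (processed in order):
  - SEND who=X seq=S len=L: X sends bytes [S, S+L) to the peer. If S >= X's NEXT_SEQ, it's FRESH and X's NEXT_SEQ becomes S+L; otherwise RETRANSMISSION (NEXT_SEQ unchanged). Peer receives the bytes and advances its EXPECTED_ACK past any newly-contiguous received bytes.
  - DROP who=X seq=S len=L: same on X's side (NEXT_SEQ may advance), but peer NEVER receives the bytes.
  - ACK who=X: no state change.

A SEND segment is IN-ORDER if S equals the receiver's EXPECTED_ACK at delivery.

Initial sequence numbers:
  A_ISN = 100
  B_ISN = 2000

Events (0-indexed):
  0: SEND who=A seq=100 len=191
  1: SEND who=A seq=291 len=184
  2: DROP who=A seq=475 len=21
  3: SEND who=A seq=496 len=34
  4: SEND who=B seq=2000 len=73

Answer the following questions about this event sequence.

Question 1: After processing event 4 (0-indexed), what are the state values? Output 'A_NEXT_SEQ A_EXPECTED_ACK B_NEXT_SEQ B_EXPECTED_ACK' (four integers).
After event 0: A_seq=291 A_ack=2000 B_seq=2000 B_ack=291
After event 1: A_seq=475 A_ack=2000 B_seq=2000 B_ack=475
After event 2: A_seq=496 A_ack=2000 B_seq=2000 B_ack=475
After event 3: A_seq=530 A_ack=2000 B_seq=2000 B_ack=475
After event 4: A_seq=530 A_ack=2073 B_seq=2073 B_ack=475

530 2073 2073 475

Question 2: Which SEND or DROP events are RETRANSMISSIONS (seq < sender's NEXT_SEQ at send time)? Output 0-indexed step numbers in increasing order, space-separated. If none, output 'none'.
Step 0: SEND seq=100 -> fresh
Step 1: SEND seq=291 -> fresh
Step 2: DROP seq=475 -> fresh
Step 3: SEND seq=496 -> fresh
Step 4: SEND seq=2000 -> fresh

Answer: none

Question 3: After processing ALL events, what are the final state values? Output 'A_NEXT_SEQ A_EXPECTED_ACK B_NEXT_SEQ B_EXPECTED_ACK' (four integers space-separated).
After event 0: A_seq=291 A_ack=2000 B_seq=2000 B_ack=291
After event 1: A_seq=475 A_ack=2000 B_seq=2000 B_ack=475
After event 2: A_seq=496 A_ack=2000 B_seq=2000 B_ack=475
After event 3: A_seq=530 A_ack=2000 B_seq=2000 B_ack=475
After event 4: A_seq=530 A_ack=2073 B_seq=2073 B_ack=475

Answer: 530 2073 2073 475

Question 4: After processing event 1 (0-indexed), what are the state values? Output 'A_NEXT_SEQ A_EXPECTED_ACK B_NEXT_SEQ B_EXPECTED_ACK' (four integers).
After event 0: A_seq=291 A_ack=2000 B_seq=2000 B_ack=291
After event 1: A_seq=475 A_ack=2000 B_seq=2000 B_ack=475

475 2000 2000 475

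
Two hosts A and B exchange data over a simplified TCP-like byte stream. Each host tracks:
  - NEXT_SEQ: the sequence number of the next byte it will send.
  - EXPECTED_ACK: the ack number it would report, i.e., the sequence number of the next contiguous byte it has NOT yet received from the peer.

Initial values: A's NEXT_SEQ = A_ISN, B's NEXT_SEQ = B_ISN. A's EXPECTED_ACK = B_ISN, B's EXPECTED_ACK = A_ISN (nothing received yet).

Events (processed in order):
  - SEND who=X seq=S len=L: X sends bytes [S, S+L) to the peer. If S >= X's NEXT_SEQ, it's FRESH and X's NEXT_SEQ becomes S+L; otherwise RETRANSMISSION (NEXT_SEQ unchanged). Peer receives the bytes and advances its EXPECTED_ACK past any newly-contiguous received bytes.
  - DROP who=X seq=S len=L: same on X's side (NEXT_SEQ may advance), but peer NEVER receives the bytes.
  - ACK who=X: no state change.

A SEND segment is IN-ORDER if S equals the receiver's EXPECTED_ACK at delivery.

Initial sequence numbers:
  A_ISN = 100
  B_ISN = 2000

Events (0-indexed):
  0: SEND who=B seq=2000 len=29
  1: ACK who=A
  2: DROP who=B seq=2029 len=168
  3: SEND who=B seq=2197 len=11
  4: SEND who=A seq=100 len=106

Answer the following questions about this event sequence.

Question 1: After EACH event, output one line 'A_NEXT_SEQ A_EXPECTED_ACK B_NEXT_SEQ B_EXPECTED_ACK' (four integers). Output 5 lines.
100 2029 2029 100
100 2029 2029 100
100 2029 2197 100
100 2029 2208 100
206 2029 2208 206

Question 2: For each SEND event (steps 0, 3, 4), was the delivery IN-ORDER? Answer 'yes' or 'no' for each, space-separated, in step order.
Answer: yes no yes

Derivation:
Step 0: SEND seq=2000 -> in-order
Step 3: SEND seq=2197 -> out-of-order
Step 4: SEND seq=100 -> in-order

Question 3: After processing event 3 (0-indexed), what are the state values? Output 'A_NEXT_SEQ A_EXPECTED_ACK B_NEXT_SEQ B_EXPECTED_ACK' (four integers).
After event 0: A_seq=100 A_ack=2029 B_seq=2029 B_ack=100
After event 1: A_seq=100 A_ack=2029 B_seq=2029 B_ack=100
After event 2: A_seq=100 A_ack=2029 B_seq=2197 B_ack=100
After event 3: A_seq=100 A_ack=2029 B_seq=2208 B_ack=100

100 2029 2208 100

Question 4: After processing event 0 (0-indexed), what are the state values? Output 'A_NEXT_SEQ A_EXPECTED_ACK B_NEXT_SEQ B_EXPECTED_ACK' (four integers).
After event 0: A_seq=100 A_ack=2029 B_seq=2029 B_ack=100

100 2029 2029 100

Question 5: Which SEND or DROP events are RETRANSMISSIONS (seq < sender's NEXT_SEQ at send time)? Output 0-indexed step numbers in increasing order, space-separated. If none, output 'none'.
Answer: none

Derivation:
Step 0: SEND seq=2000 -> fresh
Step 2: DROP seq=2029 -> fresh
Step 3: SEND seq=2197 -> fresh
Step 4: SEND seq=100 -> fresh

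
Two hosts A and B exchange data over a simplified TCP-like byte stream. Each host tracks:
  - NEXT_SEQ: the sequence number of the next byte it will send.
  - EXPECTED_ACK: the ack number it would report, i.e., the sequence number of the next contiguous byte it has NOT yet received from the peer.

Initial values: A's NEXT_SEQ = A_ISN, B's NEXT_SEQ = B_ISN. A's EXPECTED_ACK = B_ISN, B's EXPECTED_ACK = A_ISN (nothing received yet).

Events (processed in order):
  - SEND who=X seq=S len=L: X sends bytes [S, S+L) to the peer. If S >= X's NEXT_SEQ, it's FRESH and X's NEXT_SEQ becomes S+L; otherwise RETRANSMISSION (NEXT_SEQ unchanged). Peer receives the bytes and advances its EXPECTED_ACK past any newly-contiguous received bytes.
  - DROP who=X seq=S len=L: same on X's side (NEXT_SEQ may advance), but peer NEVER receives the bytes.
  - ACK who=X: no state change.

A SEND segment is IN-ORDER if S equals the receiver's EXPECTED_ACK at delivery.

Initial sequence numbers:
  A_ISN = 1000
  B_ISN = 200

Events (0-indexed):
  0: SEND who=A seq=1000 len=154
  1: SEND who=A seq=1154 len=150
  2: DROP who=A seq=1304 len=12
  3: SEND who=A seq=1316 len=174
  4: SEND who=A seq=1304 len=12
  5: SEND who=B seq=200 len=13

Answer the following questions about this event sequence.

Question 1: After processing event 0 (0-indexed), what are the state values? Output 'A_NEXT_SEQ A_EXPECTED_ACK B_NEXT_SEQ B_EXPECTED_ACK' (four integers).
After event 0: A_seq=1154 A_ack=200 B_seq=200 B_ack=1154

1154 200 200 1154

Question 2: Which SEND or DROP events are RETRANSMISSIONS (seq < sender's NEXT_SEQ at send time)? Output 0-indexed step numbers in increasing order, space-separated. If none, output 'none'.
Answer: 4

Derivation:
Step 0: SEND seq=1000 -> fresh
Step 1: SEND seq=1154 -> fresh
Step 2: DROP seq=1304 -> fresh
Step 3: SEND seq=1316 -> fresh
Step 4: SEND seq=1304 -> retransmit
Step 5: SEND seq=200 -> fresh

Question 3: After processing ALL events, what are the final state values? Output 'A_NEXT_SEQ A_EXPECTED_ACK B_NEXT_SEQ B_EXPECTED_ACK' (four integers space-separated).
Answer: 1490 213 213 1490

Derivation:
After event 0: A_seq=1154 A_ack=200 B_seq=200 B_ack=1154
After event 1: A_seq=1304 A_ack=200 B_seq=200 B_ack=1304
After event 2: A_seq=1316 A_ack=200 B_seq=200 B_ack=1304
After event 3: A_seq=1490 A_ack=200 B_seq=200 B_ack=1304
After event 4: A_seq=1490 A_ack=200 B_seq=200 B_ack=1490
After event 5: A_seq=1490 A_ack=213 B_seq=213 B_ack=1490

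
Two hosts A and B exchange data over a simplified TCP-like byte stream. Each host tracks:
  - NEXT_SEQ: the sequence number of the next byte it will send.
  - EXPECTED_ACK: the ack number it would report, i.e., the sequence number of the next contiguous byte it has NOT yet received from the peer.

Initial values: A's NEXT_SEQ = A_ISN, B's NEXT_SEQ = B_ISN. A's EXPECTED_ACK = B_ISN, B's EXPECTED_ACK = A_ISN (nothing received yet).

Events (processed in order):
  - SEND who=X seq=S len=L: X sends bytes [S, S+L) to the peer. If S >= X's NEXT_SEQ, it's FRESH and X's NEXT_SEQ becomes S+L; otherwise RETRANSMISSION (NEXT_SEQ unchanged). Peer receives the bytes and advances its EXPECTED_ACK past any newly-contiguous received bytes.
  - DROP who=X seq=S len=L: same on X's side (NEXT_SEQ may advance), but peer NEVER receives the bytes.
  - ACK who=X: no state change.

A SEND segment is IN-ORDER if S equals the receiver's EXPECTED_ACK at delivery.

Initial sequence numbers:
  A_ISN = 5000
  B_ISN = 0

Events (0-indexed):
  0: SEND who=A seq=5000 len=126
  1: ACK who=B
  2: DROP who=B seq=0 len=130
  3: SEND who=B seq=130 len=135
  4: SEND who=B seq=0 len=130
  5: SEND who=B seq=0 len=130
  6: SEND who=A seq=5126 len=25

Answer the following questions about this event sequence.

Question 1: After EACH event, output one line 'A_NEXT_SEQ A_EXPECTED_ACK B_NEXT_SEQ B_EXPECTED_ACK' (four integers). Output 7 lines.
5126 0 0 5126
5126 0 0 5126
5126 0 130 5126
5126 0 265 5126
5126 265 265 5126
5126 265 265 5126
5151 265 265 5151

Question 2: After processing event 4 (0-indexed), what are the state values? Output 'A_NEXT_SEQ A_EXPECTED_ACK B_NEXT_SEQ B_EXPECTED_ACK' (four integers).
After event 0: A_seq=5126 A_ack=0 B_seq=0 B_ack=5126
After event 1: A_seq=5126 A_ack=0 B_seq=0 B_ack=5126
After event 2: A_seq=5126 A_ack=0 B_seq=130 B_ack=5126
After event 3: A_seq=5126 A_ack=0 B_seq=265 B_ack=5126
After event 4: A_seq=5126 A_ack=265 B_seq=265 B_ack=5126

5126 265 265 5126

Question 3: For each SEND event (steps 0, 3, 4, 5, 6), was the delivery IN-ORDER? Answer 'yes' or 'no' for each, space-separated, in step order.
Answer: yes no yes no yes

Derivation:
Step 0: SEND seq=5000 -> in-order
Step 3: SEND seq=130 -> out-of-order
Step 4: SEND seq=0 -> in-order
Step 5: SEND seq=0 -> out-of-order
Step 6: SEND seq=5126 -> in-order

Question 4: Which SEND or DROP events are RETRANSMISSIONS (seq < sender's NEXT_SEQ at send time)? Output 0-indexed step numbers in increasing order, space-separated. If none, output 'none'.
Step 0: SEND seq=5000 -> fresh
Step 2: DROP seq=0 -> fresh
Step 3: SEND seq=130 -> fresh
Step 4: SEND seq=0 -> retransmit
Step 5: SEND seq=0 -> retransmit
Step 6: SEND seq=5126 -> fresh

Answer: 4 5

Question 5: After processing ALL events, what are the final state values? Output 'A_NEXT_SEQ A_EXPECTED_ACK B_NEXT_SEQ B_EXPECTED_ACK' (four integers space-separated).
Answer: 5151 265 265 5151

Derivation:
After event 0: A_seq=5126 A_ack=0 B_seq=0 B_ack=5126
After event 1: A_seq=5126 A_ack=0 B_seq=0 B_ack=5126
After event 2: A_seq=5126 A_ack=0 B_seq=130 B_ack=5126
After event 3: A_seq=5126 A_ack=0 B_seq=265 B_ack=5126
After event 4: A_seq=5126 A_ack=265 B_seq=265 B_ack=5126
After event 5: A_seq=5126 A_ack=265 B_seq=265 B_ack=5126
After event 6: A_seq=5151 A_ack=265 B_seq=265 B_ack=5151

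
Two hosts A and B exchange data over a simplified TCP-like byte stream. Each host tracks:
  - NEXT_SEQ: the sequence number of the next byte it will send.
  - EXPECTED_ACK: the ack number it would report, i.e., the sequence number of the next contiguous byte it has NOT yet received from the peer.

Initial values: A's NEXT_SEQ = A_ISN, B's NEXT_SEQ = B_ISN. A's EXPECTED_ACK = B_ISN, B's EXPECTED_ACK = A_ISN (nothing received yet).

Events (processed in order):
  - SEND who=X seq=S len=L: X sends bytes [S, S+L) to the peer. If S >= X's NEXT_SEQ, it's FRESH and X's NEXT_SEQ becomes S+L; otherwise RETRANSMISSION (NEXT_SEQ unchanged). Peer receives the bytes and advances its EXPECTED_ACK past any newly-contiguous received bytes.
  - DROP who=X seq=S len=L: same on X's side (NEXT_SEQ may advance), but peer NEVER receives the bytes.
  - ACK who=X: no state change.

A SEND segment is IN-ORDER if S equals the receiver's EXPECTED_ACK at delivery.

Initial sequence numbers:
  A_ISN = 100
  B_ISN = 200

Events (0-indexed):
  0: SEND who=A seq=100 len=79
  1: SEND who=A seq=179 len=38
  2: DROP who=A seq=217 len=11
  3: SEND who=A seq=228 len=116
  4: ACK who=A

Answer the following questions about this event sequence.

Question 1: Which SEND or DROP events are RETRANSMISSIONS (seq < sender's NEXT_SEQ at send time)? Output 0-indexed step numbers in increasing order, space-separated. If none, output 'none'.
Answer: none

Derivation:
Step 0: SEND seq=100 -> fresh
Step 1: SEND seq=179 -> fresh
Step 2: DROP seq=217 -> fresh
Step 3: SEND seq=228 -> fresh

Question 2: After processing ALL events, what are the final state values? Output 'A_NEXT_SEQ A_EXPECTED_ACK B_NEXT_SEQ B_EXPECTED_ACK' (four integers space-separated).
Answer: 344 200 200 217

Derivation:
After event 0: A_seq=179 A_ack=200 B_seq=200 B_ack=179
After event 1: A_seq=217 A_ack=200 B_seq=200 B_ack=217
After event 2: A_seq=228 A_ack=200 B_seq=200 B_ack=217
After event 3: A_seq=344 A_ack=200 B_seq=200 B_ack=217
After event 4: A_seq=344 A_ack=200 B_seq=200 B_ack=217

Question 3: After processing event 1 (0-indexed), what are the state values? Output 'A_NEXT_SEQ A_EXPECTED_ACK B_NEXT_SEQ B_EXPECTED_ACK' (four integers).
After event 0: A_seq=179 A_ack=200 B_seq=200 B_ack=179
After event 1: A_seq=217 A_ack=200 B_seq=200 B_ack=217

217 200 200 217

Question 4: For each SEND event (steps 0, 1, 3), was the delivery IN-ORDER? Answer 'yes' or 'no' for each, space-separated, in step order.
Step 0: SEND seq=100 -> in-order
Step 1: SEND seq=179 -> in-order
Step 3: SEND seq=228 -> out-of-order

Answer: yes yes no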